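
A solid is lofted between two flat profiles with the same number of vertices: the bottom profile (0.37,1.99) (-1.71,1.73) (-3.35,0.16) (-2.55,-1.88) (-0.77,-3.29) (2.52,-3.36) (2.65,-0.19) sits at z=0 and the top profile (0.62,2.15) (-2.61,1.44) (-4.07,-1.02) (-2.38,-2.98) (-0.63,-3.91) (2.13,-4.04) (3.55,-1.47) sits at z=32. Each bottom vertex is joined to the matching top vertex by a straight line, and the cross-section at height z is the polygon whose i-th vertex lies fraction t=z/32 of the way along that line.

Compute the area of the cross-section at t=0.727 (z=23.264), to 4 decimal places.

Cross-section at t=0.727: each vertex is (1-t)·p0[i] + t·p1[i].
  v1: (1-0.727)·(0.37,1.99) + 0.727·(0.62,2.15) = (0.5517,2.1063)
  v2: (1-0.727)·(-1.71,1.73) + 0.727·(-2.61,1.44) = (-2.3643,1.5192)
  v3: (1-0.727)·(-3.35,0.16) + 0.727·(-4.07,-1.02) = (-3.8734,-0.6979)
  v4: (1-0.727)·(-2.55,-1.88) + 0.727·(-2.38,-2.98) = (-2.4264,-2.6797)
  v5: (1-0.727)·(-0.77,-3.29) + 0.727·(-0.63,-3.91) = (-0.6682,-3.7407)
  v6: (1-0.727)·(2.52,-3.36) + 0.727·(2.13,-4.04) = (2.2365,-3.8544)
  v7: (1-0.727)·(2.65,-0.19) + 0.727·(3.55,-1.47) = (3.3043,-1.1206)
Shoelace sum Σ(x_i·y_{i+1} − x_{i+1}·y_i):
  i=1: 0.5517·1.5192 − -2.3643·2.1063 = +5.8182 (running +5.8182)
  i=2: -2.3643·-0.6979 − -3.8734·1.5192 = +7.5344 (running +13.3525)
  i=3: -3.8734·-2.6797 − -2.4264·-0.6979 = +8.6864 (running +22.0389)
  i=4: -2.4264·-3.7407 − -0.6682·-2.6797 = +7.2859 (running +29.3248)
  i=5: -0.6682·-3.8544 − 2.2365·-3.7407 = +10.9416 (running +40.2665)
  i=6: 2.2365·-1.1206 − 3.3043·-3.8544 = +10.2299 (running +50.4963)
  i=7: 3.3043·2.1063 − 0.5517·-1.1206 = +7.5782 (running +58.0745)
Area = |Σ|/2 = |58.0745|/2 = 29.0372

Area at t=0.727: 29.0372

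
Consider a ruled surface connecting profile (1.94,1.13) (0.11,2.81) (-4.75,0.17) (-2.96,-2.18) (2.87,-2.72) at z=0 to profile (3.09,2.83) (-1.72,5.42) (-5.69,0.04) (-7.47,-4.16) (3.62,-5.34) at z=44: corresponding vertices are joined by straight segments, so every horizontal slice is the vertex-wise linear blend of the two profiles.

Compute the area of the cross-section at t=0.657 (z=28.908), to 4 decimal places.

Area at t=0.657: 57.7849

Cross-section at t=0.657: each vertex is (1-t)·p0[i] + t·p1[i].
  v1: (1-0.657)·(1.94,1.13) + 0.657·(3.09,2.83) = (2.6955,2.2469)
  v2: (1-0.657)·(0.11,2.81) + 0.657·(-1.72,5.42) = (-1.0923,4.5248)
  v3: (1-0.657)·(-4.75,0.17) + 0.657·(-5.69,0.04) = (-5.3676,0.0846)
  v4: (1-0.657)·(-2.96,-2.18) + 0.657·(-7.47,-4.16) = (-5.9231,-3.4809)
  v5: (1-0.657)·(2.87,-2.72) + 0.657·(3.62,-5.34) = (3.3628,-4.4413)
Shoelace sum Σ(x_i·y_{i+1} − x_{i+1}·y_i):
  i=1: 2.6955·4.5248 − -1.0923·2.2469 = +14.6511 (running +14.6511)
  i=2: -1.0923·0.0846 − -5.3676·4.5248 = +24.1947 (running +38.8457)
  i=3: -5.3676·-3.4809 − -5.9231·0.0846 = +19.1848 (running +58.0305)
  i=4: -5.9231·-4.4413 − 3.3628·-3.4809 = +38.0116 (running +96.0422)
  i=5: 3.3628·2.2469 − 2.6955·-4.4413 = +19.5276 (running +115.5698)
Area = |Σ|/2 = |115.5698|/2 = 57.7849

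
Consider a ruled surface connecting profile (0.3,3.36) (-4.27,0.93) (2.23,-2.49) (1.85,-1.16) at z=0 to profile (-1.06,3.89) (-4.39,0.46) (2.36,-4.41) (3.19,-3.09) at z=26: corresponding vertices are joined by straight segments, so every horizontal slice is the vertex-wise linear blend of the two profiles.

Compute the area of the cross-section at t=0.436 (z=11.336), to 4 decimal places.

Area at t=0.436: 19.8548

Cross-section at t=0.436: each vertex is (1-t)·p0[i] + t·p1[i].
  v1: (1-0.436)·(0.3,3.36) + 0.436·(-1.06,3.89) = (-0.2930,3.5911)
  v2: (1-0.436)·(-4.27,0.93) + 0.436·(-4.39,0.46) = (-4.3223,0.7251)
  v3: (1-0.436)·(2.23,-2.49) + 0.436·(2.36,-4.41) = (2.2867,-3.3271)
  v4: (1-0.436)·(1.85,-1.16) + 0.436·(3.19,-3.09) = (2.4342,-2.0015)
Shoelace sum Σ(x_i·y_{i+1} − x_{i+1}·y_i):
  i=1: -0.2930·0.7251 − -4.3223·3.5911 = +15.3094 (running +15.3094)
  i=2: -4.3223·-3.3271 − 2.2867·0.7251 = +12.7229 (running +28.0322)
  i=3: 2.2867·-2.0015 − 2.4342·-3.3271 = +3.5223 (running +31.5545)
  i=4: 2.4342·3.5911 − -0.2930·-2.0015 = +8.1552 (running +39.7097)
Area = |Σ|/2 = |39.7097|/2 = 19.8548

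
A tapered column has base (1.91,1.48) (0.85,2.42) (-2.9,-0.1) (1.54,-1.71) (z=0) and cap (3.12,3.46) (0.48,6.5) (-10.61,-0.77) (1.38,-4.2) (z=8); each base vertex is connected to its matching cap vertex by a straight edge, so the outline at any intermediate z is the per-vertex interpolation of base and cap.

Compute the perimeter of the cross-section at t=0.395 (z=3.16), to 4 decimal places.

Cross-section at t=0.395: each vertex is (1-t)·p0[i] + t·p1[i].
  v1: (1-0.395)·(1.91,1.48) + 0.395·(3.12,3.46) = (2.3880,2.2621)
  v2: (1-0.395)·(0.85,2.42) + 0.395·(0.48,6.5) = (0.7038,4.0316)
  v3: (1-0.395)·(-2.9,-0.1) + 0.395·(-10.61,-0.77) = (-5.9455,-0.3647)
  v4: (1-0.395)·(1.54,-1.71) + 0.395·(1.38,-4.2) = (1.4768,-2.6936)
Perimeter = Σ |v_{i+1} − v_i|:
  edge 1→2: √(-1.6841² + 1.7695²) = 2.4428 (running 2.4428)
  edge 2→3: √(-6.6493² + -4.3963²) = 7.9712 (running 10.4140)
  edge 3→4: √(7.4223² + -2.3289²) = 7.7790 (running 18.1931)
  edge 4→1: √(0.9112² + 4.9557²) = 5.0387 (running 23.2318)
Perimeter = 23.2318

Perimeter at t=0.395: 23.2318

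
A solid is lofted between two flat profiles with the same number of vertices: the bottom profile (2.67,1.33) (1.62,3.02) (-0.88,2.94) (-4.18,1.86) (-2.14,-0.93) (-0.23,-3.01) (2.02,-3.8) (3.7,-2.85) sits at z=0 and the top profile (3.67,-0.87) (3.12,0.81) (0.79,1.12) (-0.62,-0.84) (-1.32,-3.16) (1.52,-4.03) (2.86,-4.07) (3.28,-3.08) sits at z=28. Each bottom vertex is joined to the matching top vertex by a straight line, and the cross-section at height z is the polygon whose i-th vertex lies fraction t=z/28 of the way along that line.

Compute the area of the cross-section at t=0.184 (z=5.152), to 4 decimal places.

Cross-section at t=0.184: each vertex is (1-t)·p0[i] + t·p1[i].
  v1: (1-0.184)·(2.67,1.33) + 0.184·(3.67,-0.87) = (2.8540,0.9252)
  v2: (1-0.184)·(1.62,3.02) + 0.184·(3.12,0.81) = (1.8960,2.6134)
  v3: (1-0.184)·(-0.88,2.94) + 0.184·(0.79,1.12) = (-0.5727,2.6051)
  v4: (1-0.184)·(-4.18,1.86) + 0.184·(-0.62,-0.84) = (-3.5250,1.3632)
  v5: (1-0.184)·(-2.14,-0.93) + 0.184·(-1.32,-3.16) = (-1.9891,-1.3403)
  v6: (1-0.184)·(-0.23,-3.01) + 0.184·(1.52,-4.03) = (0.0920,-3.1977)
  v7: (1-0.184)·(2.02,-3.8) + 0.184·(2.86,-4.07) = (2.1746,-3.8497)
  v8: (1-0.184)·(3.7,-2.85) + 0.184·(3.28,-3.08) = (3.6227,-2.8923)
Shoelace sum Σ(x_i·y_{i+1} − x_{i+1}·y_i):
  i=1: 2.8540·2.6134 − 1.8960·0.9252 = +5.7044 (running +5.7044)
  i=2: 1.8960·2.6051 − -0.5727·2.6134 = +6.4360 (running +12.1404)
  i=3: -0.5727·1.3632 − -3.5250·2.6051 = +8.4022 (running +20.5426)
  i=4: -3.5250·-1.3403 − -1.9891·1.3632 = +7.4361 (running +27.9787)
  i=5: -1.9891·-3.1977 − 0.0920·-1.3403 = +6.4839 (running +34.4626)
  i=6: 0.0920·-3.8497 − 2.1746·-3.1977 = +6.5994 (running +41.0620)
  i=7: 2.1746·-2.8923 − 3.6227·-3.8497 = +7.6568 (running +48.7188)
  i=8: 3.6227·0.9252 − 2.8540·-2.8923 = +11.6064 (running +60.3252)
Area = |Σ|/2 = |60.3252|/2 = 30.1626

Area at t=0.184: 30.1626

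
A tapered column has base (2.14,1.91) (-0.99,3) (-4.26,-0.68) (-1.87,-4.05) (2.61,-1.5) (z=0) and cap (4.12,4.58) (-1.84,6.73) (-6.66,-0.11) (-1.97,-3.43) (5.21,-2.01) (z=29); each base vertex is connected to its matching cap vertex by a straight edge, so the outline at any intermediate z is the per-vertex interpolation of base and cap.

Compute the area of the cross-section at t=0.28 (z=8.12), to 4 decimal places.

Area at t=0.28: 41.1162

Cross-section at t=0.28: each vertex is (1-t)·p0[i] + t·p1[i].
  v1: (1-0.28)·(2.14,1.91) + 0.28·(4.12,4.58) = (2.6944,2.6576)
  v2: (1-0.28)·(-0.99,3) + 0.28·(-1.84,6.73) = (-1.2280,4.0444)
  v3: (1-0.28)·(-4.26,-0.68) + 0.28·(-6.66,-0.11) = (-4.9320,-0.5204)
  v4: (1-0.28)·(-1.87,-4.05) + 0.28·(-1.97,-3.43) = (-1.8980,-3.8764)
  v5: (1-0.28)·(2.61,-1.5) + 0.28·(5.21,-2.01) = (3.3380,-1.6428)
Shoelace sum Σ(x_i·y_{i+1} − x_{i+1}·y_i):
  i=1: 2.6944·4.0444 − -1.2280·2.6576 = +14.1608 (running +14.1608)
  i=2: -1.2280·-0.5204 − -4.9320·4.0444 = +20.5860 (running +34.7468)
  i=3: -4.9320·-3.8764 − -1.8980·-0.5204 = +18.1307 (running +52.8775)
  i=4: -1.8980·-1.6428 − 3.3380·-3.8764 = +16.0575 (running +68.9349)
  i=5: 3.3380·2.6576 − 2.6944·-1.6428 = +13.2974 (running +82.2324)
Area = |Σ|/2 = |82.2324|/2 = 41.1162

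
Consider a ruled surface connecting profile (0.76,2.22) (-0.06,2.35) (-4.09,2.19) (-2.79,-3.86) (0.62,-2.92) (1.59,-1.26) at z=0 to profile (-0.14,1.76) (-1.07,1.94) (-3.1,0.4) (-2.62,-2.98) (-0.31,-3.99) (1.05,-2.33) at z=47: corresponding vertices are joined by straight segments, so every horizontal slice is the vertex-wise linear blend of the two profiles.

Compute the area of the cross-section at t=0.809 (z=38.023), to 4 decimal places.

Cross-section at t=0.809: each vertex is (1-t)·p0[i] + t·p1[i].
  v1: (1-0.809)·(0.76,2.22) + 0.809·(-0.14,1.76) = (0.0319,1.8479)
  v2: (1-0.809)·(-0.06,2.35) + 0.809·(-1.07,1.94) = (-0.8771,2.0183)
  v3: (1-0.809)·(-4.09,2.19) + 0.809·(-3.1,0.4) = (-3.2891,0.7419)
  v4: (1-0.809)·(-2.79,-3.86) + 0.809·(-2.62,-2.98) = (-2.6525,-3.1481)
  v5: (1-0.809)·(0.62,-2.92) + 0.809·(-0.31,-3.99) = (-0.1324,-3.7856)
  v6: (1-0.809)·(1.59,-1.26) + 0.809·(1.05,-2.33) = (1.1531,-2.1256)
Shoelace sum Σ(x_i·y_{i+1} − x_{i+1}·y_i):
  i=1: 0.0319·2.0183 − -0.8771·1.8479 = +1.6851 (running +1.6851)
  i=2: -0.8771·0.7419 − -3.2891·2.0183 = +5.9877 (running +7.6728)
  i=3: -3.2891·-3.1481 − -2.6525·0.7419 = +12.3222 (running +19.9950)
  i=4: -2.6525·-3.7856 − -0.1324·-3.1481 = +9.6246 (running +29.6195)
  i=5: -0.1324·-2.1256 − 1.1531·-3.7856 = +4.6467 (running +34.2663)
  i=6: 1.1531·1.8479 − 0.0319·-2.1256 = +2.1986 (running +36.4649)
Area = |Σ|/2 = |36.4649|/2 = 18.2325

Area at t=0.809: 18.2325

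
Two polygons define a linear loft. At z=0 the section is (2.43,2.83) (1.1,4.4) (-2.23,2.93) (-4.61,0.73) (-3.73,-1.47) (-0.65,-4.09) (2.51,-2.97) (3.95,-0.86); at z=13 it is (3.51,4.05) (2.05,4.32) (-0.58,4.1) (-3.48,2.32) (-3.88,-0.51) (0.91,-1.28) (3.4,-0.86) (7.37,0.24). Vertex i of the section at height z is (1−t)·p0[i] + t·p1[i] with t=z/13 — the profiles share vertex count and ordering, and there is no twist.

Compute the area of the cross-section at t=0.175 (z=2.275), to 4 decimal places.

Area at t=0.175: 45.3810

Cross-section at t=0.175: each vertex is (1-t)·p0[i] + t·p1[i].
  v1: (1-0.175)·(2.43,2.83) + 0.175·(3.51,4.05) = (2.6190,3.0435)
  v2: (1-0.175)·(1.1,4.4) + 0.175·(2.05,4.32) = (1.2662,4.3860)
  v3: (1-0.175)·(-2.23,2.93) + 0.175·(-0.58,4.1) = (-1.9412,3.1347)
  v4: (1-0.175)·(-4.61,0.73) + 0.175·(-3.48,2.32) = (-4.4123,1.0082)
  v5: (1-0.175)·(-3.73,-1.47) + 0.175·(-3.88,-0.51) = (-3.7562,-1.3020)
  v6: (1-0.175)·(-0.65,-4.09) + 0.175·(0.91,-1.28) = (-0.3770,-3.5982)
  v7: (1-0.175)·(2.51,-2.97) + 0.175·(3.4,-0.86) = (2.6658,-2.6008)
  v8: (1-0.175)·(3.95,-0.86) + 0.175·(7.37,0.24) = (4.5485,-0.6675)
Shoelace sum Σ(x_i·y_{i+1} − x_{i+1}·y_i):
  i=1: 2.6190·4.3860 − 1.2662·3.0435 = +7.6331 (running +7.6331)
  i=2: 1.2662·3.1347 − -1.9412·4.3860 = +12.4837 (running +20.1168)
  i=3: -1.9412·1.0082 − -4.4123·3.1347 = +11.8740 (running +31.9908)
  i=4: -4.4123·-1.3020 − -3.7562·1.0082 = +9.5320 (running +41.5228)
  i=5: -3.7562·-3.5982 − -0.3770·-1.3020 = +13.0251 (running +54.5479)
  i=6: -0.3770·-2.6008 − 2.6658·-3.5982 = +10.5725 (running +65.1204)
  i=7: 2.6658·-0.6675 − 4.5485·-2.6008 = +10.0501 (running +75.1705)
  i=8: 4.5485·3.0435 − 2.6190·-0.6675 = +15.5915 (running +90.7621)
Area = |Σ|/2 = |90.7621|/2 = 45.3810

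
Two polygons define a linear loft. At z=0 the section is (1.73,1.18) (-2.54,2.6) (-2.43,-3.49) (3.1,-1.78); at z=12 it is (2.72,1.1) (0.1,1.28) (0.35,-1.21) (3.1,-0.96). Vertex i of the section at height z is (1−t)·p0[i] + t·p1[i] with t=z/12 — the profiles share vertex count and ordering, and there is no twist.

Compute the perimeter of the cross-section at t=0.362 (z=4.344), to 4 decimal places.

Cross-section at t=0.362: each vertex is (1-t)·p0[i] + t·p1[i].
  v1: (1-0.362)·(1.73,1.18) + 0.362·(2.72,1.1) = (2.0884,1.1510)
  v2: (1-0.362)·(-2.54,2.6) + 0.362·(0.1,1.28) = (-1.5843,2.1222)
  v3: (1-0.362)·(-2.43,-3.49) + 0.362·(0.35,-1.21) = (-1.4236,-2.6646)
  v4: (1-0.362)·(3.1,-1.78) + 0.362·(3.1,-0.96) = (3.1000,-1.4832)
Perimeter = Σ |v_{i+1} − v_i|:
  edge 1→2: √(-3.6727² + 0.9711²) = 3.7989 (running 3.7989)
  edge 2→3: √(0.1607² + -4.7868²) = 4.7895 (running 8.5884)
  edge 3→4: √(4.5236² + 1.1815²) = 4.6754 (running 13.2638)
  edge 4→1: √(-1.0116² + 2.6342²) = 2.8218 (running 16.0856)
Perimeter = 16.0856

Perimeter at t=0.362: 16.0856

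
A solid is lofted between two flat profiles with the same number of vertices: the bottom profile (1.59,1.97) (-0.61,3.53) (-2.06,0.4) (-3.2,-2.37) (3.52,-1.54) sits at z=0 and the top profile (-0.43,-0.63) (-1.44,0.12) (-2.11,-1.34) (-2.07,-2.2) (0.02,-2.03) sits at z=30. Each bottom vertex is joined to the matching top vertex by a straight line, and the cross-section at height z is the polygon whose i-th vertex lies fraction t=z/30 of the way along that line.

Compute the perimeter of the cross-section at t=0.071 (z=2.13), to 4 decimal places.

Cross-section at t=0.071: each vertex is (1-t)·p0[i] + t·p1[i].
  v1: (1-0.071)·(1.59,1.97) + 0.071·(-0.43,-0.63) = (1.4466,1.7854)
  v2: (1-0.071)·(-0.61,3.53) + 0.071·(-1.44,0.12) = (-0.6689,3.2879)
  v3: (1-0.071)·(-2.06,0.4) + 0.071·(-2.11,-1.34) = (-2.0636,0.2765)
  v4: (1-0.071)·(-3.2,-2.37) + 0.071·(-2.07,-2.2) = (-3.1198,-2.3579)
  v5: (1-0.071)·(3.52,-1.54) + 0.071·(0.02,-2.03) = (3.2715,-1.5748)
Perimeter = Σ |v_{i+1} − v_i|:
  edge 1→2: √(-2.1155² + 1.5025²) = 2.5948 (running 2.5948)
  edge 2→3: √(-1.3946² + -3.0114²) = 3.3187 (running 5.9135)
  edge 3→4: √(-1.0562² + -2.6344²) = 2.8382 (running 8.7517)
  edge 4→5: √(6.3913² + 0.7831²) = 6.4391 (running 15.1908)
  edge 5→1: √(-1.8249² + 3.3602²) = 3.8238 (running 19.0145)
Perimeter = 19.0145

Perimeter at t=0.071: 19.0145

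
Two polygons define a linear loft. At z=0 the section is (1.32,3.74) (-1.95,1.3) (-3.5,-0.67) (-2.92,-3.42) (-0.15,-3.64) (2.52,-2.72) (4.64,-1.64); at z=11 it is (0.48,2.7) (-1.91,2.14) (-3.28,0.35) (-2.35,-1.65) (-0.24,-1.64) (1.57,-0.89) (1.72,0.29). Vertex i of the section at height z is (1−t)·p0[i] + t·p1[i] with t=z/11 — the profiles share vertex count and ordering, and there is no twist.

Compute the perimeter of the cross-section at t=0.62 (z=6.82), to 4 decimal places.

Perimeter at t=0.62: 17.9595

Cross-section at t=0.62: each vertex is (1-t)·p0[i] + t·p1[i].
  v1: (1-0.62)·(1.32,3.74) + 0.62·(0.48,2.7) = (0.7992,3.0952)
  v2: (1-0.62)·(-1.95,1.3) + 0.62·(-1.91,2.14) = (-1.9252,1.8208)
  v3: (1-0.62)·(-3.5,-0.67) + 0.62·(-3.28,0.35) = (-3.3636,-0.0376)
  v4: (1-0.62)·(-2.92,-3.42) + 0.62·(-2.35,-1.65) = (-2.5666,-2.3226)
  v5: (1-0.62)·(-0.15,-3.64) + 0.62·(-0.24,-1.64) = (-0.2058,-2.4000)
  v6: (1-0.62)·(2.52,-2.72) + 0.62·(1.57,-0.89) = (1.9310,-1.5854)
  v7: (1-0.62)·(4.64,-1.64) + 0.62·(1.72,0.29) = (2.8296,-0.4434)
Perimeter = Σ |v_{i+1} − v_i|:
  edge 1→2: √(-2.7244² + -1.2744²) = 3.0077 (running 3.0077)
  edge 2→3: √(-1.4384² + -1.8584²) = 2.3500 (running 5.3578)
  edge 3→4: √(0.7970² + -2.2850²) = 2.4200 (running 7.7778)
  edge 4→5: √(2.3608² + -0.0774²) = 2.3621 (running 10.1398)
  edge 5→6: √(2.1368² + 0.8146²) = 2.2868 (running 12.4266)
  edge 6→7: √(0.8986² + 1.1420²) = 1.4532 (running 13.8798)
  edge 7→1: √(-2.0304² + 3.5386²) = 4.0797 (running 17.9595)
Perimeter = 17.9595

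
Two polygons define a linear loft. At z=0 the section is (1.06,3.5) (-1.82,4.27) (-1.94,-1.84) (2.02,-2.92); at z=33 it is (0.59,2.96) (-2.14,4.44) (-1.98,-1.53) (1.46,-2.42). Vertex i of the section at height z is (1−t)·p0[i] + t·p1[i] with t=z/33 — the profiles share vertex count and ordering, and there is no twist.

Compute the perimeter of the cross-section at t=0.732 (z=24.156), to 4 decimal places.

Cross-section at t=0.732: each vertex is (1-t)·p0[i] + t·p1[i].
  v1: (1-0.732)·(1.06,3.5) + 0.732·(0.59,2.96) = (0.7160,3.1047)
  v2: (1-0.732)·(-1.82,4.27) + 0.732·(-2.14,4.44) = (-2.0542,4.3944)
  v3: (1-0.732)·(-1.94,-1.84) + 0.732·(-1.98,-1.53) = (-1.9693,-1.6131)
  v4: (1-0.732)·(2.02,-2.92) + 0.732·(1.46,-2.42) = (1.6101,-2.5540)
Perimeter = Σ |v_{i+1} − v_i|:
  edge 1→2: √(-2.7702² + 1.2897²) = 3.0557 (running 3.0557)
  edge 2→3: √(0.0850² + -6.0075²) = 6.0081 (running 9.0638)
  edge 3→4: √(3.5794² + -0.9409²) = 3.7010 (running 12.7648)
  edge 4→1: √(-0.8941² + 5.6587²) = 5.7289 (running 18.4937)
Perimeter = 18.4937

Perimeter at t=0.732: 18.4937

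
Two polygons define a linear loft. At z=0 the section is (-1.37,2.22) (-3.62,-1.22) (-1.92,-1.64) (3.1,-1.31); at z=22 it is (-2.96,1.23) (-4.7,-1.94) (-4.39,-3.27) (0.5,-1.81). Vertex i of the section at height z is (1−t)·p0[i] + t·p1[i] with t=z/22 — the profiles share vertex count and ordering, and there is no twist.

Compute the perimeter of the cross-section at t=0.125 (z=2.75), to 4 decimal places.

Perimeter at t=0.125: 16.2491

Cross-section at t=0.125: each vertex is (1-t)·p0[i] + t·p1[i].
  v1: (1-0.125)·(-1.37,2.22) + 0.125·(-2.96,1.23) = (-1.5688,2.0962)
  v2: (1-0.125)·(-3.62,-1.22) + 0.125·(-4.7,-1.94) = (-3.7550,-1.3100)
  v3: (1-0.125)·(-1.92,-1.64) + 0.125·(-4.39,-3.27) = (-2.2287,-1.8437)
  v4: (1-0.125)·(3.1,-1.31) + 0.125·(0.5,-1.81) = (2.7750,-1.3725)
Perimeter = Σ |v_{i+1} − v_i|:
  edge 1→2: √(-2.1862² + -3.4062²) = 4.0475 (running 4.0475)
  edge 2→3: √(1.5263² + -0.5337²) = 1.6169 (running 5.6644)
  edge 3→4: √(5.0038² + 0.4712²) = 5.0259 (running 10.6903)
  edge 4→1: √(-4.3438² + 3.4688²) = 5.5588 (running 16.2491)
Perimeter = 16.2491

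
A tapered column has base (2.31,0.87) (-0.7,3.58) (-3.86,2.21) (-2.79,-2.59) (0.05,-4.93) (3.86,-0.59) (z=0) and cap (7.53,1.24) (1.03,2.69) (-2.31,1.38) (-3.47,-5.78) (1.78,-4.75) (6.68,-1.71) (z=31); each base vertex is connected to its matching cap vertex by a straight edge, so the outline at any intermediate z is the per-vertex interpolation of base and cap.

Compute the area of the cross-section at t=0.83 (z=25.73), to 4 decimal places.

Cross-section at t=0.83: each vertex is (1-t)·p0[i] + t·p1[i].
  v1: (1-0.83)·(2.31,0.87) + 0.83·(7.53,1.24) = (6.6426,1.1771)
  v2: (1-0.83)·(-0.7,3.58) + 0.83·(1.03,2.69) = (0.7359,2.8413)
  v3: (1-0.83)·(-3.86,2.21) + 0.83·(-2.31,1.38) = (-2.5735,1.5211)
  v4: (1-0.83)·(-2.79,-2.59) + 0.83·(-3.47,-5.78) = (-3.3544,-5.2377)
  v5: (1-0.83)·(0.05,-4.93) + 0.83·(1.78,-4.75) = (1.4859,-4.7806)
  v6: (1-0.83)·(3.86,-0.59) + 0.83·(6.68,-1.71) = (6.2006,-1.5196)
Shoelace sum Σ(x_i·y_{i+1} − x_{i+1}·y_i):
  i=1: 6.6426·2.8413 − 0.7359·1.1771 = +18.0074 (running +18.0074)
  i=2: 0.7359·1.5211 − -2.5735·2.8413 = +8.4315 (running +26.4389)
  i=3: -2.5735·-5.2377 − -3.3544·1.5211 = +18.5816 (running +45.0205)
  i=4: -3.3544·-4.7806 − 1.4859·-5.2377 = +23.8187 (running +68.8392)
  i=5: 1.4859·-1.5196 − 6.2006·-4.7806 = +27.3846 (running +96.2238)
  i=6: 6.2006·1.1771 − 6.6426·-1.5196 = +17.3928 (running +113.6166)
Area = |Σ|/2 = |113.6166|/2 = 56.8083

Area at t=0.83: 56.8083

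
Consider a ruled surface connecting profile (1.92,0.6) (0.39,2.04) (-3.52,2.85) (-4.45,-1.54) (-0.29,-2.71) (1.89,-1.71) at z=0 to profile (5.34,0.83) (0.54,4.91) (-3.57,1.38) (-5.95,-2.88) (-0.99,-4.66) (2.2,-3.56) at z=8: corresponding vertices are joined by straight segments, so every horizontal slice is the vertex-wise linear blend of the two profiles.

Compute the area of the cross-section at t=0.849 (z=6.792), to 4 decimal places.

Area at t=0.849: 54.5613

Cross-section at t=0.849: each vertex is (1-t)·p0[i] + t·p1[i].
  v1: (1-0.849)·(1.92,0.6) + 0.849·(5.34,0.83) = (4.8236,0.7953)
  v2: (1-0.849)·(0.39,2.04) + 0.849·(0.54,4.91) = (0.5174,4.4766)
  v3: (1-0.849)·(-3.52,2.85) + 0.849·(-3.57,1.38) = (-3.5624,1.6020)
  v4: (1-0.849)·(-4.45,-1.54) + 0.849·(-5.95,-2.88) = (-5.7235,-2.6777)
  v5: (1-0.849)·(-0.29,-2.71) + 0.849·(-0.99,-4.66) = (-0.8843,-4.3655)
  v6: (1-0.849)·(1.89,-1.71) + 0.849·(2.2,-3.56) = (2.1532,-3.2807)
Shoelace sum Σ(x_i·y_{i+1} − x_{i+1}·y_i):
  i=1: 4.8236·4.4766 − 0.5174·0.7953 = +21.1820 (running +21.1820)
  i=2: 0.5174·1.6020 − -3.5624·4.4766 = +16.7765 (running +37.9585)
  i=3: -3.5624·-2.6777 − -5.7235·1.6020 = +18.7079 (running +56.6664)
  i=4: -5.7235·-4.3655 − -0.8843·-2.6777 = +22.6184 (running +79.2848)
  i=5: -0.8843·-3.2807 − 2.1532·-4.3655 = +12.3009 (running +91.5857)
  i=6: 2.1532·0.7953 − 4.8236·-3.2807 = +17.5368 (running +109.1226)
Area = |Σ|/2 = |109.1226|/2 = 54.5613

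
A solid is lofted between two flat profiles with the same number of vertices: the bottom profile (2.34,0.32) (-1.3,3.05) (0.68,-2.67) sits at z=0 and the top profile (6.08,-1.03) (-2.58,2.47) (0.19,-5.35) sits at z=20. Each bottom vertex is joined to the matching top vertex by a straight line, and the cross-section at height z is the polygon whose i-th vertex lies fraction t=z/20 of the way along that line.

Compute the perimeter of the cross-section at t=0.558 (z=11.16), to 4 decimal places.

Perimeter at t=0.558: 19.9646

Cross-section at t=0.558: each vertex is (1-t)·p0[i] + t·p1[i].
  v1: (1-0.558)·(2.34,0.32) + 0.558·(6.08,-1.03) = (4.4269,-0.4333)
  v2: (1-0.558)·(-1.3,3.05) + 0.558·(-2.58,2.47) = (-2.0142,2.7264)
  v3: (1-0.558)·(0.68,-2.67) + 0.558·(0.19,-5.35) = (0.4066,-4.1654)
Perimeter = Σ |v_{i+1} − v_i|:
  edge 1→2: √(-6.4412² + 3.1597²) = 7.1744 (running 7.1744)
  edge 2→3: √(2.4208² + -6.8918²) = 7.3046 (running 14.4790)
  edge 3→1: √(4.0203² + 3.7321²) = 5.4856 (running 19.9646)
Perimeter = 19.9646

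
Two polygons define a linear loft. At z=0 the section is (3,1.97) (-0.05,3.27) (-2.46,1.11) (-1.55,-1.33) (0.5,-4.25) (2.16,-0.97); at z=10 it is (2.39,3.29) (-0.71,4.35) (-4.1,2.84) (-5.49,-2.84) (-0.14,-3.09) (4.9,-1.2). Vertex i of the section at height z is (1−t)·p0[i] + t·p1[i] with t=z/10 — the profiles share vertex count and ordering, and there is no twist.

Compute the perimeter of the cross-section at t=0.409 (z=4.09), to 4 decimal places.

Cross-section at t=0.409: each vertex is (1-t)·p0[i] + t·p1[i].
  v1: (1-0.409)·(3,1.97) + 0.409·(2.39,3.29) = (2.7505,2.5099)
  v2: (1-0.409)·(-0.05,3.27) + 0.409·(-0.71,4.35) = (-0.3199,3.7117)
  v3: (1-0.409)·(-2.46,1.11) + 0.409·(-4.1,2.84) = (-3.1308,1.8176)
  v4: (1-0.409)·(-1.55,-1.33) + 0.409·(-5.49,-2.84) = (-3.1615,-1.9476)
  v5: (1-0.409)·(0.5,-4.25) + 0.409·(-0.14,-3.09) = (0.2382,-3.7756)
  v6: (1-0.409)·(2.16,-0.97) + 0.409·(4.9,-1.2) = (3.2807,-1.0641)
Perimeter = Σ |v_{i+1} − v_i|:
  edge 1→2: √(-3.0704² + 1.2018²) = 3.2973 (running 3.2973)
  edge 2→3: √(-2.8108² + -1.8941²) = 3.3895 (running 6.6868)
  edge 3→4: √(-0.0307² + -3.7652²) = 3.7653 (running 10.4520)
  edge 4→5: √(3.3997² + -1.8280²) = 3.8600 (running 14.3120)
  edge 5→6: √(3.0424² + 2.7115²) = 4.0754 (running 18.3874)
  edge 6→1: √(-0.5302² + 3.5739²) = 3.6131 (running 22.0004)
Perimeter = 22.0004

Perimeter at t=0.409: 22.0004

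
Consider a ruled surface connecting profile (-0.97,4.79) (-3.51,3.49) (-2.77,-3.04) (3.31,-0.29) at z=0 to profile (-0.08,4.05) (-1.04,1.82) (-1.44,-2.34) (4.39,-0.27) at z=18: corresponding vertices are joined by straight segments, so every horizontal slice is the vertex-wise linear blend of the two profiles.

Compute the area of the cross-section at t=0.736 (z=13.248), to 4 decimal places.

Cross-section at t=0.736: each vertex is (1-t)·p0[i] + t·p1[i].
  v1: (1-0.736)·(-0.97,4.79) + 0.736·(-0.08,4.05) = (-0.3150,4.2454)
  v2: (1-0.736)·(-3.51,3.49) + 0.736·(-1.04,1.82) = (-1.6921,2.2609)
  v3: (1-0.736)·(-2.77,-3.04) + 0.736·(-1.44,-2.34) = (-1.7911,-2.5248)
  v4: (1-0.736)·(3.31,-0.29) + 0.736·(4.39,-0.27) = (4.1049,-0.2753)
Shoelace sum Σ(x_i·y_{i+1} − x_{i+1}·y_i):
  i=1: -0.3150·2.2609 − -1.6921·4.2454 = +6.4714 (running +6.4714)
  i=2: -1.6921·-2.5248 − -1.7911·2.2609 = +8.3217 (running +14.7931)
  i=3: -1.7911·-0.2753 − 4.1049·-2.5248 = +10.8571 (running +25.6501)
  i=4: 4.1049·4.2454 − -0.3150·-0.2753 = +17.3400 (running +42.9901)
Area = |Σ|/2 = |42.9901|/2 = 21.4951

Area at t=0.736: 21.4951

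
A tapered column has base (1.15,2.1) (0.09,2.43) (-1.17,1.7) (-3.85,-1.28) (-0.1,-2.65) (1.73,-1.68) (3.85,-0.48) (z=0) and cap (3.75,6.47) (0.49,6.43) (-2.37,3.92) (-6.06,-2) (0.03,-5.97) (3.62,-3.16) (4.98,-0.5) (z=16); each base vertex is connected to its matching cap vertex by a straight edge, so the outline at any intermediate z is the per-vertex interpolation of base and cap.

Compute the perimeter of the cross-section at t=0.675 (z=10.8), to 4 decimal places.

Perimeter at t=0.675: 30.0091

Cross-section at t=0.675: each vertex is (1-t)·p0[i] + t·p1[i].
  v1: (1-0.675)·(1.15,2.1) + 0.675·(3.75,6.47) = (2.9050,5.0498)
  v2: (1-0.675)·(0.09,2.43) + 0.675·(0.49,6.43) = (0.3600,5.1300)
  v3: (1-0.675)·(-1.17,1.7) + 0.675·(-2.37,3.92) = (-1.9800,3.1985)
  v4: (1-0.675)·(-3.85,-1.28) + 0.675·(-6.06,-2) = (-5.3417,-1.7660)
  v5: (1-0.675)·(-0.1,-2.65) + 0.675·(0.03,-5.97) = (-0.0122,-4.8910)
  v6: (1-0.675)·(1.73,-1.68) + 0.675·(3.62,-3.16) = (3.0057,-2.6790)
  v7: (1-0.675)·(3.85,-0.48) + 0.675·(4.98,-0.5) = (4.6128,-0.4935)
Perimeter = Σ |v_{i+1} − v_i|:
  edge 1→2: √(-2.5450² + 0.0802²) = 2.5463 (running 2.5463)
  edge 2→3: √(-2.3400² + -1.9315²) = 3.0342 (running 5.5805)
  edge 3→4: √(-3.3617² + -4.9645²) = 5.9956 (running 11.5761)
  edge 4→5: √(5.3295² + -3.1250²) = 6.1781 (running 17.7542)
  edge 5→6: √(3.0180² + 2.2120²) = 3.7418 (running 21.4960)
  edge 6→7: √(1.6070² + 2.1855²) = 2.7127 (running 24.2088)
  edge 7→1: √(-1.7078² + 5.5433²) = 5.8003 (running 30.0091)
Perimeter = 30.0091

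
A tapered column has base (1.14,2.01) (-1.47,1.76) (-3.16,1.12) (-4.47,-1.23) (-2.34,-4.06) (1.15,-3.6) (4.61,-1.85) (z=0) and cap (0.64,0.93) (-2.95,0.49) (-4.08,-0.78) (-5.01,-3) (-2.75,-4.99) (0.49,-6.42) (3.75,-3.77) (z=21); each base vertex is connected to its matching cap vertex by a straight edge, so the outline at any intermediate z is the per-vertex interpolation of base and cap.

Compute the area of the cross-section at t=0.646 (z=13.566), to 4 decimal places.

Area at t=0.646: 38.7482

Cross-section at t=0.646: each vertex is (1-t)·p0[i] + t·p1[i].
  v1: (1-0.646)·(1.14,2.01) + 0.646·(0.64,0.93) = (0.8170,1.3123)
  v2: (1-0.646)·(-1.47,1.76) + 0.646·(-2.95,0.49) = (-2.4261,0.9396)
  v3: (1-0.646)·(-3.16,1.12) + 0.646·(-4.08,-0.78) = (-3.7543,-0.1074)
  v4: (1-0.646)·(-4.47,-1.23) + 0.646·(-5.01,-3) = (-4.8188,-2.3734)
  v5: (1-0.646)·(-2.34,-4.06) + 0.646·(-2.75,-4.99) = (-2.6049,-4.6608)
  v6: (1-0.646)·(1.15,-3.6) + 0.646·(0.49,-6.42) = (0.7236,-5.4217)
  v7: (1-0.646)·(4.61,-1.85) + 0.646·(3.75,-3.77) = (4.0544,-3.0903)
Shoelace sum Σ(x_i·y_{i+1} − x_{i+1}·y_i):
  i=1: 0.8170·0.9396 − -2.4261·1.3123 = +3.9514 (running +3.9514)
  i=2: -2.4261·-0.1074 − -3.7543·0.9396 = +3.7880 (running +7.7395)
  i=3: -3.7543·-2.3734 − -4.8188·-0.1074 = +8.3930 (running +16.1325)
  i=4: -4.8188·-4.6608 − -2.6049·-2.3734 = +16.2771 (running +32.4096)
  i=5: -2.6049·-5.4217 − 0.7236·-4.6608 = +17.4955 (running +49.9052)
  i=6: 0.7236·-3.0903 − 4.0544·-5.4217 = +19.7458 (running +69.6509)
  i=7: 4.0544·1.3123 − 0.8170·-3.0903 = +7.8455 (running +77.4965)
Area = |Σ|/2 = |77.4965|/2 = 38.7482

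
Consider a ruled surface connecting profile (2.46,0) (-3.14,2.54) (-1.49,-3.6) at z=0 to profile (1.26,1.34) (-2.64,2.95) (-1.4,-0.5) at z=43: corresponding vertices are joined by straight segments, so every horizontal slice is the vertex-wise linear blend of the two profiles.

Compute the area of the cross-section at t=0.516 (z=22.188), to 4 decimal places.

Area at t=0.516: 9.7396

Cross-section at t=0.516: each vertex is (1-t)·p0[i] + t·p1[i].
  v1: (1-0.516)·(2.46,0) + 0.516·(1.26,1.34) = (1.8408,0.6914)
  v2: (1-0.516)·(-3.14,2.54) + 0.516·(-2.64,2.95) = (-2.8820,2.7516)
  v3: (1-0.516)·(-1.49,-3.6) + 0.516·(-1.4,-0.5) = (-1.4436,-2.0004)
Shoelace sum Σ(x_i·y_{i+1} − x_{i+1}·y_i):
  i=1: 1.8408·2.7516 − -2.8820·0.6914 = +7.0578 (running +7.0578)
  i=2: -2.8820·-2.0004 − -1.4436·2.7516 = +9.7372 (running +16.7950)
  i=3: -1.4436·0.6914 − 1.8408·-2.0004 = +2.6842 (running +19.4792)
Area = |Σ|/2 = |19.4792|/2 = 9.7396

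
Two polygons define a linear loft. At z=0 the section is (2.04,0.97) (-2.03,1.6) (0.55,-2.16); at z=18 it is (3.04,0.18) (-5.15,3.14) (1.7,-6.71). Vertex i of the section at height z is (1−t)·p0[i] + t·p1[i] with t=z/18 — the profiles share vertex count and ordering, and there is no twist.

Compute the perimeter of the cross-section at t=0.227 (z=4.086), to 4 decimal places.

Perimeter at t=0.227: 15.6273

Cross-section at t=0.227: each vertex is (1-t)·p0[i] + t·p1[i].
  v1: (1-0.227)·(2.04,0.97) + 0.227·(3.04,0.18) = (2.2670,0.7907)
  v2: (1-0.227)·(-2.03,1.6) + 0.227·(-5.15,3.14) = (-2.7382,1.9496)
  v3: (1-0.227)·(0.55,-2.16) + 0.227·(1.7,-6.71) = (0.8111,-3.1928)
Perimeter = Σ |v_{i+1} − v_i|:
  edge 1→2: √(-5.0052² + 1.1589²) = 5.1377 (running 5.1377)
  edge 2→3: √(3.5493² + -5.1424²) = 6.2484 (running 11.3860)
  edge 3→1: √(1.4560² + 3.9835²) = 4.2413 (running 15.6273)
Perimeter = 15.6273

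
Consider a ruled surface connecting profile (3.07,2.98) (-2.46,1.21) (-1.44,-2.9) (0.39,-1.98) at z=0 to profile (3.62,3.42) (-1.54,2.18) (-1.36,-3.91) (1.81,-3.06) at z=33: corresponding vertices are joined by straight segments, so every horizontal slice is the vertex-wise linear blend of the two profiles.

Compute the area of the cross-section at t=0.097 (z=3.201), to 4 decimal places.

Cross-section at t=0.097: each vertex is (1-t)·p0[i] + t·p1[i].
  v1: (1-0.097)·(3.07,2.98) + 0.097·(3.62,3.42) = (3.1233,3.0227)
  v2: (1-0.097)·(-2.46,1.21) + 0.097·(-1.54,2.18) = (-2.3708,1.3041)
  v3: (1-0.097)·(-1.44,-2.9) + 0.097·(-1.36,-3.91) = (-1.4322,-2.9980)
  v4: (1-0.097)·(0.39,-1.98) + 0.097·(1.81,-3.06) = (0.5277,-2.0848)
Shoelace sum Σ(x_i·y_{i+1} − x_{i+1}·y_i):
  i=1: 3.1233·1.3041 − -2.3708·3.0227 = +11.2392 (running +11.2392)
  i=2: -2.3708·-2.9980 − -1.4322·1.3041 = +8.9752 (running +20.2144)
  i=3: -1.4322·-2.0848 − 0.5277·-2.9980 = +4.5680 (running +24.7824)
  i=4: 0.5277·3.0227 − 3.1233·-2.0848 = +8.1066 (running +32.8891)
Area = |Σ|/2 = |32.8891|/2 = 16.4445

Area at t=0.097: 16.4445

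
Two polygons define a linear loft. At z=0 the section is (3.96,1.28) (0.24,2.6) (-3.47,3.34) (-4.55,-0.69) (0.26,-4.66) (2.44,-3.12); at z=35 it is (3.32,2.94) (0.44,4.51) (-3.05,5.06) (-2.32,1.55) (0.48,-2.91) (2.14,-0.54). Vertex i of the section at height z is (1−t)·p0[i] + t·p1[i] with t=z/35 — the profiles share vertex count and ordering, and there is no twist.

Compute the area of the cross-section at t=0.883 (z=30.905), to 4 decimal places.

Cross-section at t=0.883: each vertex is (1-t)·p0[i] + t·p1[i].
  v1: (1-0.883)·(3.96,1.28) + 0.883·(3.32,2.94) = (3.3949,2.7458)
  v2: (1-0.883)·(0.24,2.6) + 0.883·(0.44,4.51) = (0.4166,4.2865)
  v3: (1-0.883)·(-3.47,3.34) + 0.883·(-3.05,5.06) = (-3.0991,4.8588)
  v4: (1-0.883)·(-4.55,-0.69) + 0.883·(-2.32,1.55) = (-2.5809,1.2879)
  v5: (1-0.883)·(0.26,-4.66) + 0.883·(0.48,-2.91) = (0.4543,-3.1148)
  v6: (1-0.883)·(2.44,-3.12) + 0.883·(2.14,-0.54) = (2.1751,-0.8419)
Shoelace sum Σ(x_i·y_{i+1} − x_{i+1}·y_i):
  i=1: 3.3949·4.2865 − 0.4166·2.7458 = +13.4084 (running +13.4084)
  i=2: 0.4166·4.8588 − -3.0991·4.2865 = +15.3087 (running +28.7171)
  i=3: -3.0991·1.2879 − -2.5809·4.8588 = +8.5486 (running +37.2657)
  i=4: -2.5809·-3.1148 − 0.4543·1.2879 = +7.4538 (running +44.7195)
  i=5: 0.4543·-0.8419 − 2.1751·-3.1148 = +6.3925 (running +51.1120)
  i=6: 2.1751·2.7458 − 3.3949·-0.8419 = +8.8304 (running +59.9423)
Area = |Σ|/2 = |59.9423|/2 = 29.9712

Area at t=0.883: 29.9712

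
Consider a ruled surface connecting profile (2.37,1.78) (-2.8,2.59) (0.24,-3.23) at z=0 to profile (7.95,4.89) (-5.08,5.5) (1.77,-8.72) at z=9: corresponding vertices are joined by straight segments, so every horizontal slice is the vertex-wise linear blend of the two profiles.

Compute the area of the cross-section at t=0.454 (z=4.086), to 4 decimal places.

Cross-section at t=0.454: each vertex is (1-t)·p0[i] + t·p1[i].
  v1: (1-0.454)·(2.37,1.78) + 0.454·(7.95,4.89) = (4.9033,3.1919)
  v2: (1-0.454)·(-2.8,2.59) + 0.454·(-5.08,5.5) = (-3.8351,3.9111)
  v3: (1-0.454)·(0.24,-3.23) + 0.454·(1.77,-8.72) = (0.9346,-5.7225)
Shoelace sum Σ(x_i·y_{i+1} − x_{i+1}·y_i):
  i=1: 4.9033·3.9111 − -3.8351·3.1919 = +31.4190 (running +31.4190)
  i=2: -3.8351·-5.7225 − 0.9346·3.9111 = +18.2909 (running +49.7099)
  i=3: 0.9346·3.1919 − 4.9033·-5.7225 = +31.0423 (running +80.7522)
Area = |Σ|/2 = |80.7522|/2 = 40.3761

Area at t=0.454: 40.3761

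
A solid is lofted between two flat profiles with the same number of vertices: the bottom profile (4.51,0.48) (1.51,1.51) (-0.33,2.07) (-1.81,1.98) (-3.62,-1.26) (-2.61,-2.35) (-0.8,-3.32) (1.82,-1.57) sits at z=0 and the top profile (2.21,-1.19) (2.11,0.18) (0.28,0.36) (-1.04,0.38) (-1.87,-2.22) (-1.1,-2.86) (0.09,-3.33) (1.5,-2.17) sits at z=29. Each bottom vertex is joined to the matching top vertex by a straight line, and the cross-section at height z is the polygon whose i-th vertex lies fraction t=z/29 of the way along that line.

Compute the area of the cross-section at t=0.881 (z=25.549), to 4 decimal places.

Cross-section at t=0.881: each vertex is (1-t)·p0[i] + t·p1[i].
  v1: (1-0.881)·(4.51,0.48) + 0.881·(2.21,-1.19) = (2.4837,-0.9913)
  v2: (1-0.881)·(1.51,1.51) + 0.881·(2.11,0.18) = (2.0386,0.3383)
  v3: (1-0.881)·(-0.33,2.07) + 0.881·(0.28,0.36) = (0.2074,0.5635)
  v4: (1-0.881)·(-1.81,1.98) + 0.881·(-1.04,0.38) = (-1.1316,0.5704)
  v5: (1-0.881)·(-3.62,-1.26) + 0.881·(-1.87,-2.22) = (-2.0783,-2.1058)
  v6: (1-0.881)·(-2.61,-2.35) + 0.881·(-1.1,-2.86) = (-1.2797,-2.7993)
  v7: (1-0.881)·(-0.8,-3.32) + 0.881·(0.09,-3.33) = (-0.0159,-3.3288)
  v8: (1-0.881)·(1.82,-1.57) + 0.881·(1.5,-2.17) = (1.5381,-2.0986)
Shoelace sum Σ(x_i·y_{i+1} − x_{i+1}·y_i):
  i=1: 2.4837·0.3383 − 2.0386·-0.9913 = +2.8610 (running +2.8610)
  i=2: 2.0386·0.5635 − 0.2074·0.3383 = +1.0786 (running +3.9395)
  i=3: 0.2074·0.5704 − -1.1316·0.5635 = +0.7560 (running +4.6955)
  i=4: -1.1316·-2.1058 − -2.0783·0.5704 = +3.5684 (running +8.2639)
  i=5: -2.0783·-2.7993 − -1.2797·-2.1058 = +3.1229 (running +11.3868)
  i=6: -1.2797·-3.3288 − -0.0159·-2.7993 = +4.2153 (running +15.6021)
  i=7: -0.0159·-2.0986 − 1.5381·-3.3288 = +5.1534 (running +20.7555)
  i=8: 1.5381·-0.9913 − 2.4837·-2.0986 = +3.6876 (running +24.4431)
Area = |Σ|/2 = |24.4431|/2 = 12.2216

Area at t=0.881: 12.2216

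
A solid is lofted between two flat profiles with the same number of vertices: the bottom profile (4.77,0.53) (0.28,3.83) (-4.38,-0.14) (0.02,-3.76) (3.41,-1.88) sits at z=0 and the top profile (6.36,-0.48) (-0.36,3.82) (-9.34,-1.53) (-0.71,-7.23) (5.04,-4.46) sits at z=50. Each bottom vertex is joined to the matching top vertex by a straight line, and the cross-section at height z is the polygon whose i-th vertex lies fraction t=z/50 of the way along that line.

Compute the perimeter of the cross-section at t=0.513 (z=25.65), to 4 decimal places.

Cross-section at t=0.513: each vertex is (1-t)·p0[i] + t·p1[i].
  v1: (1-0.513)·(4.77,0.53) + 0.513·(6.36,-0.48) = (5.5857,0.0119)
  v2: (1-0.513)·(0.28,3.83) + 0.513·(-0.36,3.82) = (-0.0483,3.8249)
  v3: (1-0.513)·(-4.38,-0.14) + 0.513·(-9.34,-1.53) = (-6.9245,-0.8531)
  v4: (1-0.513)·(0.02,-3.76) + 0.513·(-0.71,-7.23) = (-0.3545,-5.5401)
  v5: (1-0.513)·(3.41,-1.88) + 0.513·(5.04,-4.46) = (4.2462,-3.2035)
Perimeter = Σ |v_{i+1} − v_i|:
  edge 1→2: √(-5.6340² + 3.8130²) = 6.8030 (running 6.8030)
  edge 2→3: √(-6.8762² + -4.6779²) = 8.3165 (running 15.1195)
  edge 3→4: √(6.5700² + -4.6870²) = 8.0705 (running 23.1900)
  edge 4→5: √(4.6007² + 2.3366²) = 5.1600 (running 28.3501)
  edge 5→1: √(1.3395² + 3.2154²) = 3.4833 (running 31.8333)
Perimeter = 31.8333

Perimeter at t=0.513: 31.8333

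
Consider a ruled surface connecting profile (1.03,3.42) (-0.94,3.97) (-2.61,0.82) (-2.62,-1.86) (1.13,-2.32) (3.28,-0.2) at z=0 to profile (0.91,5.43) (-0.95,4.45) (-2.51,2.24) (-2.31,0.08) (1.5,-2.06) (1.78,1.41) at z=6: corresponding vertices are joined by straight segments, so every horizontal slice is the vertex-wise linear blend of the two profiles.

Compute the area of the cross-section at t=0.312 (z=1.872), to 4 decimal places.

Area at t=0.312: 24.3631

Cross-section at t=0.312: each vertex is (1-t)·p0[i] + t·p1[i].
  v1: (1-0.312)·(1.03,3.42) + 0.312·(0.91,5.43) = (0.9926,4.0471)
  v2: (1-0.312)·(-0.94,3.97) + 0.312·(-0.95,4.45) = (-0.9431,4.1198)
  v3: (1-0.312)·(-2.61,0.82) + 0.312·(-2.51,2.24) = (-2.5788,1.2630)
  v4: (1-0.312)·(-2.62,-1.86) + 0.312·(-2.31,0.08) = (-2.5233,-1.2547)
  v5: (1-0.312)·(1.13,-2.32) + 0.312·(1.5,-2.06) = (1.2454,-2.2389)
  v6: (1-0.312)·(3.28,-0.2) + 0.312·(1.78,1.41) = (2.8120,0.3023)
Shoelace sum Σ(x_i·y_{i+1} − x_{i+1}·y_i):
  i=1: 0.9926·4.1198 − -0.9431·4.0471 = +7.9060 (running +7.9060)
  i=2: -0.9431·1.2630 − -2.5788·4.1198 = +9.4328 (running +17.3389)
  i=3: -2.5788·-1.2547 − -2.5233·1.2630 = +6.4227 (running +23.7615)
  i=4: -2.5233·-2.2389 − 1.2454·-1.2547 = +7.2120 (running +30.9735)
  i=5: 1.2454·0.3023 − 2.8120·-2.2389 = +6.6723 (running +37.6458)
  i=6: 2.8120·4.0471 − 0.9926·0.3023 = +11.0804 (running +48.7262)
Area = |Σ|/2 = |48.7262|/2 = 24.3631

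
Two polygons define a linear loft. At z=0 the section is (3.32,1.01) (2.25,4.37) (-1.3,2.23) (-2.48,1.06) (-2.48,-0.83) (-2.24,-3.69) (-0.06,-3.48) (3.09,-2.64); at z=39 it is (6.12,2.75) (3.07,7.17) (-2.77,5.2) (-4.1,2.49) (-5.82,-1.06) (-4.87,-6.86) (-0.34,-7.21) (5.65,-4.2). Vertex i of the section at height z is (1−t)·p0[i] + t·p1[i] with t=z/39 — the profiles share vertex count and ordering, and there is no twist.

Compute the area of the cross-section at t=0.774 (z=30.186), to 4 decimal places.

Area at t=0.774: 101.5946

Cross-section at t=0.774: each vertex is (1-t)·p0[i] + t·p1[i].
  v1: (1-0.774)·(3.32,1.01) + 0.774·(6.12,2.75) = (5.4872,2.3568)
  v2: (1-0.774)·(2.25,4.37) + 0.774·(3.07,7.17) = (2.8847,6.5372)
  v3: (1-0.774)·(-1.3,2.23) + 0.774·(-2.77,5.2) = (-2.4378,4.5288)
  v4: (1-0.774)·(-2.48,1.06) + 0.774·(-4.1,2.49) = (-3.7339,2.1668)
  v5: (1-0.774)·(-2.48,-0.83) + 0.774·(-5.82,-1.06) = (-5.0652,-1.0080)
  v6: (1-0.774)·(-2.24,-3.69) + 0.774·(-4.87,-6.86) = (-4.2756,-6.1436)
  v7: (1-0.774)·(-0.06,-3.48) + 0.774·(-0.34,-7.21) = (-0.2767,-6.3670)
  v8: (1-0.774)·(3.09,-2.64) + 0.774·(5.65,-4.2) = (5.0714,-3.8474)
Shoelace sum Σ(x_i·y_{i+1} − x_{i+1}·y_i):
  i=1: 5.4872·6.5372 − 2.8847·2.3568 = +29.0724 (running +29.0724)
  i=2: 2.8847·4.5288 − -2.4378·6.5372 = +29.0003 (running +58.0728)
  i=3: -2.4378·2.1668 − -3.7339·4.5288 = +11.6277 (running +69.7005)
  i=4: -3.7339·-1.0080 − -5.0652·2.1668 = +14.7391 (running +84.4396)
  i=5: -5.0652·-6.1436 − -4.2756·-1.0080 = +26.8083 (running +111.2479)
  i=6: -4.2756·-6.3670 − -0.2767·-6.1436 = +25.5229 (running +136.7708)
  i=7: -0.2767·-3.8474 − 5.0714·-6.3670 = +33.3546 (running +170.1254)
  i=8: 5.0714·2.3568 − 5.4872·-3.8474 = +33.0638 (running +203.1892)
Area = |Σ|/2 = |203.1892|/2 = 101.5946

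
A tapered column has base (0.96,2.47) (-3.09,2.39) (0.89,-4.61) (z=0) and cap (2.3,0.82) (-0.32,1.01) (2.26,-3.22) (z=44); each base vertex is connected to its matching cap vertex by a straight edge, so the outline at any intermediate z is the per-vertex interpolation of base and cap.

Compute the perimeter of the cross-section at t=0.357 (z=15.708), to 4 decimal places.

Perimeter at t=0.357: 16.4804

Cross-section at t=0.357: each vertex is (1-t)·p0[i] + t·p1[i].
  v1: (1-0.357)·(0.96,2.47) + 0.357·(2.3,0.82) = (1.4384,1.8810)
  v2: (1-0.357)·(-3.09,2.39) + 0.357·(-0.32,1.01) = (-2.1011,1.8973)
  v3: (1-0.357)·(0.89,-4.61) + 0.357·(2.26,-3.22) = (1.3791,-4.1138)
Perimeter = Σ |v_{i+1} − v_i|:
  edge 1→2: √(-3.5395² + 0.0164²) = 3.5395 (running 3.5395)
  edge 2→3: √(3.4802² + -6.0111²) = 6.9459 (running 10.4854)
  edge 3→1: √(0.0593² + 5.9947²) = 5.9950 (running 16.4804)
Perimeter = 16.4804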